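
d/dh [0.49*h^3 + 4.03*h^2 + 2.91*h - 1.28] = 1.47*h^2 + 8.06*h + 2.91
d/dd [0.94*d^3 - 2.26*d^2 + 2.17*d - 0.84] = 2.82*d^2 - 4.52*d + 2.17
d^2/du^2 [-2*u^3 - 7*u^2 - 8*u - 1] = -12*u - 14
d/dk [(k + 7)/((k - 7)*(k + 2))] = (-k^2 - 14*k + 21)/(k^4 - 10*k^3 - 3*k^2 + 140*k + 196)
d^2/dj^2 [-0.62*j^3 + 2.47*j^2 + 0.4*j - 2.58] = 4.94 - 3.72*j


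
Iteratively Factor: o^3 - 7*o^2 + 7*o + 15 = (o - 3)*(o^2 - 4*o - 5) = (o - 3)*(o + 1)*(o - 5)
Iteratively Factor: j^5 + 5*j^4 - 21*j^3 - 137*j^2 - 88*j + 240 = (j - 1)*(j^4 + 6*j^3 - 15*j^2 - 152*j - 240) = (j - 1)*(j + 4)*(j^3 + 2*j^2 - 23*j - 60) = (j - 1)*(j + 3)*(j + 4)*(j^2 - j - 20) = (j - 5)*(j - 1)*(j + 3)*(j + 4)*(j + 4)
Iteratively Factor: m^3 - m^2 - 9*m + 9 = (m - 3)*(m^2 + 2*m - 3) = (m - 3)*(m - 1)*(m + 3)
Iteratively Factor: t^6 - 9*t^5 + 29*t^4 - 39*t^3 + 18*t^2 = (t)*(t^5 - 9*t^4 + 29*t^3 - 39*t^2 + 18*t) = t*(t - 2)*(t^4 - 7*t^3 + 15*t^2 - 9*t) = t*(t - 2)*(t - 1)*(t^3 - 6*t^2 + 9*t) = t*(t - 3)*(t - 2)*(t - 1)*(t^2 - 3*t) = t^2*(t - 3)*(t - 2)*(t - 1)*(t - 3)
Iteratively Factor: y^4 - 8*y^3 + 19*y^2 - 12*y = (y - 4)*(y^3 - 4*y^2 + 3*y) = (y - 4)*(y - 1)*(y^2 - 3*y) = (y - 4)*(y - 3)*(y - 1)*(y)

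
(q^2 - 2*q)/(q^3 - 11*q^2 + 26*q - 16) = q/(q^2 - 9*q + 8)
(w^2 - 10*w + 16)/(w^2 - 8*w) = (w - 2)/w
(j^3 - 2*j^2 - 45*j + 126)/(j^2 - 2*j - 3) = (j^2 + j - 42)/(j + 1)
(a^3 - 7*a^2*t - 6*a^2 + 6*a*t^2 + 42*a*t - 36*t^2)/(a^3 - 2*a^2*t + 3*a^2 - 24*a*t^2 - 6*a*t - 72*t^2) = (a^2 - a*t - 6*a + 6*t)/(a^2 + 4*a*t + 3*a + 12*t)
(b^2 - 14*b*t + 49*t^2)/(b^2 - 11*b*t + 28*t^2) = (-b + 7*t)/(-b + 4*t)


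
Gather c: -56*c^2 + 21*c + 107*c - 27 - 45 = -56*c^2 + 128*c - 72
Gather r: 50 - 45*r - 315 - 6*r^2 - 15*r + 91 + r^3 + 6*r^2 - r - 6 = r^3 - 61*r - 180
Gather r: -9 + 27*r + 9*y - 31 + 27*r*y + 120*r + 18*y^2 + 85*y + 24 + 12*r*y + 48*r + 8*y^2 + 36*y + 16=r*(39*y + 195) + 26*y^2 + 130*y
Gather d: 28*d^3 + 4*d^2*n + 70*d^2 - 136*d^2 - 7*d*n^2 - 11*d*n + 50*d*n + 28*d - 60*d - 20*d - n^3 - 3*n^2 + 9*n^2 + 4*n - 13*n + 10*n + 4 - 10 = 28*d^3 + d^2*(4*n - 66) + d*(-7*n^2 + 39*n - 52) - n^3 + 6*n^2 + n - 6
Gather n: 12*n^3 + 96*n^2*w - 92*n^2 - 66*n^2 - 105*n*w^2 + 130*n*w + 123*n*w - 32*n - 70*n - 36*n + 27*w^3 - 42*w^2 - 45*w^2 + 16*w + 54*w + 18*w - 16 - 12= 12*n^3 + n^2*(96*w - 158) + n*(-105*w^2 + 253*w - 138) + 27*w^3 - 87*w^2 + 88*w - 28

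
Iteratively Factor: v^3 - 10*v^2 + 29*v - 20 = (v - 1)*(v^2 - 9*v + 20) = (v - 4)*(v - 1)*(v - 5)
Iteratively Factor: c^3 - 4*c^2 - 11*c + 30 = (c - 5)*(c^2 + c - 6) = (c - 5)*(c + 3)*(c - 2)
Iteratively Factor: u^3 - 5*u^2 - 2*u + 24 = (u - 4)*(u^2 - u - 6) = (u - 4)*(u + 2)*(u - 3)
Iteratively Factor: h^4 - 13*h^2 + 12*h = (h - 1)*(h^3 + h^2 - 12*h) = (h - 1)*(h + 4)*(h^2 - 3*h) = (h - 3)*(h - 1)*(h + 4)*(h)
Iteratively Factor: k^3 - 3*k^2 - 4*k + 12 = (k + 2)*(k^2 - 5*k + 6) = (k - 2)*(k + 2)*(k - 3)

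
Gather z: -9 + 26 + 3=20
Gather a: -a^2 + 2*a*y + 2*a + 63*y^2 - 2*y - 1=-a^2 + a*(2*y + 2) + 63*y^2 - 2*y - 1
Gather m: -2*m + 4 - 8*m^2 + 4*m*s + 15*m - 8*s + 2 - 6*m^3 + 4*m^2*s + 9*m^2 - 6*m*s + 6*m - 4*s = -6*m^3 + m^2*(4*s + 1) + m*(19 - 2*s) - 12*s + 6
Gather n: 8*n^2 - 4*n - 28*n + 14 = 8*n^2 - 32*n + 14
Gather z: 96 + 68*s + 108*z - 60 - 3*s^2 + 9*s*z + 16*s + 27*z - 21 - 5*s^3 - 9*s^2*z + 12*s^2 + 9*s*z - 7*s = -5*s^3 + 9*s^2 + 77*s + z*(-9*s^2 + 18*s + 135) + 15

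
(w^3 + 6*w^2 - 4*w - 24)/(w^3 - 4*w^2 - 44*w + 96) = (w + 2)/(w - 8)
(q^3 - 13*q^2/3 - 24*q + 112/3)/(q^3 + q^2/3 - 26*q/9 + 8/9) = 3*(q^2 - 3*q - 28)/(3*q^2 + 5*q - 2)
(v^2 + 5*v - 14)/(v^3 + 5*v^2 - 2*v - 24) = (v + 7)/(v^2 + 7*v + 12)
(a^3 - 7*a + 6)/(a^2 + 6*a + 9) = (a^2 - 3*a + 2)/(a + 3)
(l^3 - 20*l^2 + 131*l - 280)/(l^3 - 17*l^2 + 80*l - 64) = (l^2 - 12*l + 35)/(l^2 - 9*l + 8)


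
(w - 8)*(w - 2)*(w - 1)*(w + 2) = w^4 - 9*w^3 + 4*w^2 + 36*w - 32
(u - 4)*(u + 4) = u^2 - 16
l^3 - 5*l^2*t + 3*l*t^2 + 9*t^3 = (l - 3*t)^2*(l + t)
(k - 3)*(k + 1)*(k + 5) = k^3 + 3*k^2 - 13*k - 15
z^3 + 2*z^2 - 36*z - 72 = (z - 6)*(z + 2)*(z + 6)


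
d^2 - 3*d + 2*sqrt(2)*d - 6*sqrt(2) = (d - 3)*(d + 2*sqrt(2))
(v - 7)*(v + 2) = v^2 - 5*v - 14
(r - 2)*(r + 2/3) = r^2 - 4*r/3 - 4/3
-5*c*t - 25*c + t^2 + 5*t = (-5*c + t)*(t + 5)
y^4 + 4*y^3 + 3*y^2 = y^2*(y + 1)*(y + 3)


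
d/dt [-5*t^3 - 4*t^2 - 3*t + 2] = -15*t^2 - 8*t - 3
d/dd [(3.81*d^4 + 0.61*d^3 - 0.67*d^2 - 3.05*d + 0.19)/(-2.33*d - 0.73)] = (-26.6319*d^4 - 13.9678*d^3 + 0.2252*d^2 + 0.9782*d + 2.6692)/(5.4289*d^2 + 3.4018*d + 0.5329)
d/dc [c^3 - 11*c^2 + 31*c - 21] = 3*c^2 - 22*c + 31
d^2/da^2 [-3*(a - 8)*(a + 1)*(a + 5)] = 12 - 18*a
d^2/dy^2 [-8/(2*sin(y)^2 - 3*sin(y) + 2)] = 8*(16*sin(y)^4 - 18*sin(y)^3 - 31*sin(y)^2 + 42*sin(y) - 10)/(-3*sin(y) - cos(2*y) + 3)^3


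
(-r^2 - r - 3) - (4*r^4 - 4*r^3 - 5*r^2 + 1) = -4*r^4 + 4*r^3 + 4*r^2 - r - 4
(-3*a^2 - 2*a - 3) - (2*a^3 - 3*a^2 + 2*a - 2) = -2*a^3 - 4*a - 1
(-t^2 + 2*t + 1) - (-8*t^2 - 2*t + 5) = 7*t^2 + 4*t - 4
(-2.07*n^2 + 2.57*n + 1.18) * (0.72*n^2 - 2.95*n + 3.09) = -1.4904*n^4 + 7.9569*n^3 - 13.1282*n^2 + 4.4603*n + 3.6462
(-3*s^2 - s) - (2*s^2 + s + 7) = -5*s^2 - 2*s - 7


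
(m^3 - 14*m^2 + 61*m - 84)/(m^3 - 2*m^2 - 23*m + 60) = (m - 7)/(m + 5)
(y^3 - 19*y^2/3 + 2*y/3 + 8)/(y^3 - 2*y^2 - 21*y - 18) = (y - 4/3)/(y + 3)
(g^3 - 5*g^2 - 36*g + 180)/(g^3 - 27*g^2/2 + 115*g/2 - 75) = 2*(g + 6)/(2*g - 5)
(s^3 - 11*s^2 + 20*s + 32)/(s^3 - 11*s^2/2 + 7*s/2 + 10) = 2*(s - 8)/(2*s - 5)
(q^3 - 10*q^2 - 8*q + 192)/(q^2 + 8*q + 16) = (q^2 - 14*q + 48)/(q + 4)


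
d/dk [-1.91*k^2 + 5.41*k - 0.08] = 5.41 - 3.82*k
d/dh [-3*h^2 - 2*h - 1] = -6*h - 2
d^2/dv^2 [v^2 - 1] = 2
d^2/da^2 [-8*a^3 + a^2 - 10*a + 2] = 2 - 48*a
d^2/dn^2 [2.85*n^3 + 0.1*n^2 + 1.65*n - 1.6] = 17.1*n + 0.2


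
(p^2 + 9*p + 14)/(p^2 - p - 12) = (p^2 + 9*p + 14)/(p^2 - p - 12)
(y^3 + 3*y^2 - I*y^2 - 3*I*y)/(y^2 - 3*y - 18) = y*(y - I)/(y - 6)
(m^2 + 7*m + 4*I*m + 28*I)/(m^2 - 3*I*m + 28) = (m + 7)/(m - 7*I)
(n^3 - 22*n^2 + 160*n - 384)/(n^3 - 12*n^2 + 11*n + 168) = (n^2 - 14*n + 48)/(n^2 - 4*n - 21)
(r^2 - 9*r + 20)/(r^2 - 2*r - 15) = (r - 4)/(r + 3)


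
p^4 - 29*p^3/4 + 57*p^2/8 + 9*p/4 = p*(p - 6)*(p - 3/2)*(p + 1/4)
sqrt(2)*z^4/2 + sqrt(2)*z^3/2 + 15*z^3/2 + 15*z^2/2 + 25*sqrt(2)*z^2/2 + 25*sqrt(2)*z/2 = z*(z + 5*sqrt(2)/2)*(z + 5*sqrt(2))*(sqrt(2)*z/2 + sqrt(2)/2)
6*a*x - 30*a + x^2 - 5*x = (6*a + x)*(x - 5)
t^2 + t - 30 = (t - 5)*(t + 6)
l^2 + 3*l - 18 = (l - 3)*(l + 6)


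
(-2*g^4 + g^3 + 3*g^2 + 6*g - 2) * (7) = -14*g^4 + 7*g^3 + 21*g^2 + 42*g - 14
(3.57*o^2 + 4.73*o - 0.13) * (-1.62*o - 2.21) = -5.7834*o^3 - 15.5523*o^2 - 10.2427*o + 0.2873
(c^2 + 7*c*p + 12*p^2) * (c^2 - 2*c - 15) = c^4 + 7*c^3*p - 2*c^3 + 12*c^2*p^2 - 14*c^2*p - 15*c^2 - 24*c*p^2 - 105*c*p - 180*p^2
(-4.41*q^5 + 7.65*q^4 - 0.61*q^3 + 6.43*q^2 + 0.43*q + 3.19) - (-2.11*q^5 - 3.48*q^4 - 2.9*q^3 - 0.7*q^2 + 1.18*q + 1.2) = -2.3*q^5 + 11.13*q^4 + 2.29*q^3 + 7.13*q^2 - 0.75*q + 1.99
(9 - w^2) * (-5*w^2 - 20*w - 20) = 5*w^4 + 20*w^3 - 25*w^2 - 180*w - 180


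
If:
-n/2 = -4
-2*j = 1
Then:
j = -1/2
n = 8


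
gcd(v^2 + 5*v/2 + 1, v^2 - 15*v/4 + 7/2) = 1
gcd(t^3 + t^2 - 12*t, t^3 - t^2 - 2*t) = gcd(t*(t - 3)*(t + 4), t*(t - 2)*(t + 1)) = t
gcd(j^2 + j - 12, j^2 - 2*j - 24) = j + 4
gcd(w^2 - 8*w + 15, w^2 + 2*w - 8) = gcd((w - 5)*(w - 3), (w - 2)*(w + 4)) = 1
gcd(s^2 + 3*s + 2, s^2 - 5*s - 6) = s + 1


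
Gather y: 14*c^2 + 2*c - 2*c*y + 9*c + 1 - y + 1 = 14*c^2 + 11*c + y*(-2*c - 1) + 2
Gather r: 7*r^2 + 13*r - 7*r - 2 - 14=7*r^2 + 6*r - 16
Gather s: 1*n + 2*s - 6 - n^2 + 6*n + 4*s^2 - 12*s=-n^2 + 7*n + 4*s^2 - 10*s - 6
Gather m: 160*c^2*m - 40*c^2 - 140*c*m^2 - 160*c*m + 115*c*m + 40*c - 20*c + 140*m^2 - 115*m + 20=-40*c^2 + 20*c + m^2*(140 - 140*c) + m*(160*c^2 - 45*c - 115) + 20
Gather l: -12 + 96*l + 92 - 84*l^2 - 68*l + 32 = -84*l^2 + 28*l + 112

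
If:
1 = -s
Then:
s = -1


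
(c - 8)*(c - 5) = c^2 - 13*c + 40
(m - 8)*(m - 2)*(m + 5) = m^3 - 5*m^2 - 34*m + 80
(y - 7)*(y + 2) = y^2 - 5*y - 14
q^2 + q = q*(q + 1)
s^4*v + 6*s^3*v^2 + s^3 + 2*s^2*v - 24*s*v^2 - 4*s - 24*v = (s - 2)*(s + 2)*(s + 6*v)*(s*v + 1)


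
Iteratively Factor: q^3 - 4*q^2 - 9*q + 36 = (q - 3)*(q^2 - q - 12) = (q - 4)*(q - 3)*(q + 3)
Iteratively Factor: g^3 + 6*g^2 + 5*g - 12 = (g + 3)*(g^2 + 3*g - 4) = (g - 1)*(g + 3)*(g + 4)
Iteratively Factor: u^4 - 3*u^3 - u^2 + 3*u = (u - 3)*(u^3 - u) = u*(u - 3)*(u^2 - 1) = u*(u - 3)*(u + 1)*(u - 1)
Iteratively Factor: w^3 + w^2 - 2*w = (w - 1)*(w^2 + 2*w) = w*(w - 1)*(w + 2)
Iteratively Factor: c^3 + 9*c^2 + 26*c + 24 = (c + 3)*(c^2 + 6*c + 8) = (c + 2)*(c + 3)*(c + 4)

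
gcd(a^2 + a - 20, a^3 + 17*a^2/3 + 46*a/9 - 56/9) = 1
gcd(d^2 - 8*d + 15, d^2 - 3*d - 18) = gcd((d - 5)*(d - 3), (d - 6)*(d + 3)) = 1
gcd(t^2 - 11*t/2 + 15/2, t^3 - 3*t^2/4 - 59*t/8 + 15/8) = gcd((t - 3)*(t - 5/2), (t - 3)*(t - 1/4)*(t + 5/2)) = t - 3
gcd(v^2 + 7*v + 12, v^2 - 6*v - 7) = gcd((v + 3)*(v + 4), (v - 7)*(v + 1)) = 1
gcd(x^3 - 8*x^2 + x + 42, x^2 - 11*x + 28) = x - 7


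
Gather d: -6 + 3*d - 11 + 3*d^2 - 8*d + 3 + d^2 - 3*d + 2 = 4*d^2 - 8*d - 12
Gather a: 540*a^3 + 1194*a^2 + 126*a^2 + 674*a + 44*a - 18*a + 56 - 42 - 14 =540*a^3 + 1320*a^2 + 700*a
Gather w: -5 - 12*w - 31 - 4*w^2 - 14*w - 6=-4*w^2 - 26*w - 42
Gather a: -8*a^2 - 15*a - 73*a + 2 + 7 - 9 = -8*a^2 - 88*a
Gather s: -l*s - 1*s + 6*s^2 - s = 6*s^2 + s*(-l - 2)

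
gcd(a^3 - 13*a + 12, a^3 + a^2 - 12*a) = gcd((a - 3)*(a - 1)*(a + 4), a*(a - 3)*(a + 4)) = a^2 + a - 12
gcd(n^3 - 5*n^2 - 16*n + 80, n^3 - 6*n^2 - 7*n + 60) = n^2 - 9*n + 20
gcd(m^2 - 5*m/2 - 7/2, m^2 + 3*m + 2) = m + 1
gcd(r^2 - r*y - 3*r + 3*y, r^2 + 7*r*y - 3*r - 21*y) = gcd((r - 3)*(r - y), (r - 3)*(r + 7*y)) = r - 3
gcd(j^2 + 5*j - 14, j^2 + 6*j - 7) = j + 7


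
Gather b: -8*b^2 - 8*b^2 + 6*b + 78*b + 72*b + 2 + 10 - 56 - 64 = -16*b^2 + 156*b - 108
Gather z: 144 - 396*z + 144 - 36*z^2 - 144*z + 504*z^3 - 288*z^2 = 504*z^3 - 324*z^2 - 540*z + 288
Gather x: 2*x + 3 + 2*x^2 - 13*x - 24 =2*x^2 - 11*x - 21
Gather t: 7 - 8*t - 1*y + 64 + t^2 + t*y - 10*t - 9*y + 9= t^2 + t*(y - 18) - 10*y + 80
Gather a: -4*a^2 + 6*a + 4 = -4*a^2 + 6*a + 4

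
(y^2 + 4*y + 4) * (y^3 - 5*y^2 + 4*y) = y^5 - y^4 - 12*y^3 - 4*y^2 + 16*y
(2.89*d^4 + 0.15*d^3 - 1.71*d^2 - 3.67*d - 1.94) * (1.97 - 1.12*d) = -3.2368*d^5 + 5.5253*d^4 + 2.2107*d^3 + 0.7417*d^2 - 5.0571*d - 3.8218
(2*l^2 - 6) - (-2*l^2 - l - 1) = 4*l^2 + l - 5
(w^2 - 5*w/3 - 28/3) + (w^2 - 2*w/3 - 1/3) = 2*w^2 - 7*w/3 - 29/3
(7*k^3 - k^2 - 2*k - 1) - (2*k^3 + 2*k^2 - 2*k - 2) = 5*k^3 - 3*k^2 + 1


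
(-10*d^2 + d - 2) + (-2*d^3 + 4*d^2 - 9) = -2*d^3 - 6*d^2 + d - 11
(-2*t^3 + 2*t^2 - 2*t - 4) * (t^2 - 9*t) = -2*t^5 + 20*t^4 - 20*t^3 + 14*t^2 + 36*t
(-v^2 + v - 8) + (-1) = -v^2 + v - 9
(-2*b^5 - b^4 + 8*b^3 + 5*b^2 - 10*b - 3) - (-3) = -2*b^5 - b^4 + 8*b^3 + 5*b^2 - 10*b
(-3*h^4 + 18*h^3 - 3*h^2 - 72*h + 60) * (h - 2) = -3*h^5 + 24*h^4 - 39*h^3 - 66*h^2 + 204*h - 120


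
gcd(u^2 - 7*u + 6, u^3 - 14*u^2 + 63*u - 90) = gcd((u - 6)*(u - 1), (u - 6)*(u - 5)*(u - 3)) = u - 6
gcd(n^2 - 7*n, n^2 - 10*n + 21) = n - 7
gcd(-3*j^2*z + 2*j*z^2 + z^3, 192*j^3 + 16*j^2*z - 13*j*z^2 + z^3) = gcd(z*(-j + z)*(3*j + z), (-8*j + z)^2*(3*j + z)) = 3*j + z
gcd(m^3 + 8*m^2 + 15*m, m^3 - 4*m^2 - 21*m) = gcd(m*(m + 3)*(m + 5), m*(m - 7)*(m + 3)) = m^2 + 3*m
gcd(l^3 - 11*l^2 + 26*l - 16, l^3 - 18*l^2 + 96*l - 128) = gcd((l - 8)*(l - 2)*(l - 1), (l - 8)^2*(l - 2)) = l^2 - 10*l + 16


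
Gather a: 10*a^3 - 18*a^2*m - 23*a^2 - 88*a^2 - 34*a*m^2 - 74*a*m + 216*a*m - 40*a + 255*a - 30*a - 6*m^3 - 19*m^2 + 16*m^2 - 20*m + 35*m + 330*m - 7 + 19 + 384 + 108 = 10*a^3 + a^2*(-18*m - 111) + a*(-34*m^2 + 142*m + 185) - 6*m^3 - 3*m^2 + 345*m + 504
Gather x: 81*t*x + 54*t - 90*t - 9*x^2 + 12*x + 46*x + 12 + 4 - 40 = -36*t - 9*x^2 + x*(81*t + 58) - 24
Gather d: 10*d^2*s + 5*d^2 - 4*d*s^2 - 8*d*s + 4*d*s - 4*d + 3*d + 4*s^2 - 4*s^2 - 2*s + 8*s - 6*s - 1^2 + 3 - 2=d^2*(10*s + 5) + d*(-4*s^2 - 4*s - 1)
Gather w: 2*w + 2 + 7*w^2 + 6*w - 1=7*w^2 + 8*w + 1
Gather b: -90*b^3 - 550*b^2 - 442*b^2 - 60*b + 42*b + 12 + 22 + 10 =-90*b^3 - 992*b^2 - 18*b + 44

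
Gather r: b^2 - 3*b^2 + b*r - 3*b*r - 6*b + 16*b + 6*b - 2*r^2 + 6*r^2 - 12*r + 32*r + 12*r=-2*b^2 + 16*b + 4*r^2 + r*(32 - 2*b)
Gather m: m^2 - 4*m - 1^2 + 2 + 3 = m^2 - 4*m + 4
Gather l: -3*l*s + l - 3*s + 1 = l*(1 - 3*s) - 3*s + 1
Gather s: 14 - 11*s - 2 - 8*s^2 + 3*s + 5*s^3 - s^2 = 5*s^3 - 9*s^2 - 8*s + 12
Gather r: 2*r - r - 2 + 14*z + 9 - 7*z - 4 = r + 7*z + 3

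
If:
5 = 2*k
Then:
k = 5/2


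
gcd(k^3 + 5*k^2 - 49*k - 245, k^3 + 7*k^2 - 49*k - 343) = k^2 - 49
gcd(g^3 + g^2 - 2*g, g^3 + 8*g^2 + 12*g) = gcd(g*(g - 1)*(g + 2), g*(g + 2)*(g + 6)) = g^2 + 2*g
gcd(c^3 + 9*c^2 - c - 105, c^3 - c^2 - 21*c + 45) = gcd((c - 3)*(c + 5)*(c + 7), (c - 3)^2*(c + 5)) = c^2 + 2*c - 15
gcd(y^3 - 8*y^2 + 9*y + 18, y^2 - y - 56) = 1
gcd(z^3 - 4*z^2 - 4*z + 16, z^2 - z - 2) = z - 2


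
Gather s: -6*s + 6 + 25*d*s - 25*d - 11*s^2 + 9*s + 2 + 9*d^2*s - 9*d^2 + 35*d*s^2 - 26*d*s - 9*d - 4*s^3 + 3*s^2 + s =-9*d^2 - 34*d - 4*s^3 + s^2*(35*d - 8) + s*(9*d^2 - d + 4) + 8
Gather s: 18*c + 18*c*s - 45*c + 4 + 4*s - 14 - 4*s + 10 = 18*c*s - 27*c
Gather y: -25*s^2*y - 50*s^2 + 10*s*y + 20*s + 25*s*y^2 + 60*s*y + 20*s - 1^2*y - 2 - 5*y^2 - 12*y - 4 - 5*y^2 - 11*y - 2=-50*s^2 + 40*s + y^2*(25*s - 10) + y*(-25*s^2 + 70*s - 24) - 8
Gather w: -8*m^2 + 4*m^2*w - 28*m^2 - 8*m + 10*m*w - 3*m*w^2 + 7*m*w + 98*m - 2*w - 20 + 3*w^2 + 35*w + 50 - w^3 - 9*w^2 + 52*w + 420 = -36*m^2 + 90*m - w^3 + w^2*(-3*m - 6) + w*(4*m^2 + 17*m + 85) + 450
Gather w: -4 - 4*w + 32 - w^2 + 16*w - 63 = -w^2 + 12*w - 35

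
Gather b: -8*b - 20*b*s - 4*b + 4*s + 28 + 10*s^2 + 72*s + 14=b*(-20*s - 12) + 10*s^2 + 76*s + 42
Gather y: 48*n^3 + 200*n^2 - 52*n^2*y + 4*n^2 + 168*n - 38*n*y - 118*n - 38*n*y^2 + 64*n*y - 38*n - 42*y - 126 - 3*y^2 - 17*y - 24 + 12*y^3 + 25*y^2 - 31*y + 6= 48*n^3 + 204*n^2 + 12*n + 12*y^3 + y^2*(22 - 38*n) + y*(-52*n^2 + 26*n - 90) - 144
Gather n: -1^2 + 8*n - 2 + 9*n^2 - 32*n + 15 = 9*n^2 - 24*n + 12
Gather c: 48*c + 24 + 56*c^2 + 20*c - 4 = 56*c^2 + 68*c + 20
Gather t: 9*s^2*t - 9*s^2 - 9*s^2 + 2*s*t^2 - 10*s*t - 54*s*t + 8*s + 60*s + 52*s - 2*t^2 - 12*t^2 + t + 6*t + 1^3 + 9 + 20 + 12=-18*s^2 + 120*s + t^2*(2*s - 14) + t*(9*s^2 - 64*s + 7) + 42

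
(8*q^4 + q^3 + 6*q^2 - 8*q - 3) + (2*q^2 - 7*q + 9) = 8*q^4 + q^3 + 8*q^2 - 15*q + 6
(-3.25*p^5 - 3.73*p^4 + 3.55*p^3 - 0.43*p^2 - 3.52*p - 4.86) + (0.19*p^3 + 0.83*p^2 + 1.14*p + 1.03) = -3.25*p^5 - 3.73*p^4 + 3.74*p^3 + 0.4*p^2 - 2.38*p - 3.83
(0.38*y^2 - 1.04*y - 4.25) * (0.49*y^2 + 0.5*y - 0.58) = 0.1862*y^4 - 0.3196*y^3 - 2.8229*y^2 - 1.5218*y + 2.465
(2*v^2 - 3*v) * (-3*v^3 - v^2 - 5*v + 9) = -6*v^5 + 7*v^4 - 7*v^3 + 33*v^2 - 27*v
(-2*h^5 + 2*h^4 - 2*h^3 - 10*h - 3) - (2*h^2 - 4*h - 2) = -2*h^5 + 2*h^4 - 2*h^3 - 2*h^2 - 6*h - 1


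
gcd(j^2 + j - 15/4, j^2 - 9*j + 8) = 1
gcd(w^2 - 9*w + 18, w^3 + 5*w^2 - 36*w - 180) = w - 6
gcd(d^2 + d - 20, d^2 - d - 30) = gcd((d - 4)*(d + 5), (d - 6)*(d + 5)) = d + 5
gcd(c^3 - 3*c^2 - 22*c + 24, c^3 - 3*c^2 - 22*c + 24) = c^3 - 3*c^2 - 22*c + 24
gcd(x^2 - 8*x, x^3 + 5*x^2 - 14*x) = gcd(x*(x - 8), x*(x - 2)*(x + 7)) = x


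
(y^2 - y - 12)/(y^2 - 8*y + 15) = (y^2 - y - 12)/(y^2 - 8*y + 15)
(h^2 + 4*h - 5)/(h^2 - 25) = (h - 1)/(h - 5)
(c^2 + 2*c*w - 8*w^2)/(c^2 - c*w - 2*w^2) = (c + 4*w)/(c + w)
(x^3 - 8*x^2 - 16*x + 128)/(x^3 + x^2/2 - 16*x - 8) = 2*(x - 8)/(2*x + 1)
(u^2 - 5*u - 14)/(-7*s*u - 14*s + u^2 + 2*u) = (7 - u)/(7*s - u)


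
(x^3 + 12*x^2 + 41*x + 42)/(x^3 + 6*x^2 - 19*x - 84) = (x + 2)/(x - 4)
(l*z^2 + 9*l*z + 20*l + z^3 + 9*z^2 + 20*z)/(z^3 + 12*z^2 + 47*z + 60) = (l + z)/(z + 3)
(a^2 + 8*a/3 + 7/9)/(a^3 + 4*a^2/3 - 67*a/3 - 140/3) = (a + 1/3)/(a^2 - a - 20)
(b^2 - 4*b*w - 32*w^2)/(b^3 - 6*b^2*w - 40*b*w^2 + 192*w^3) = (-b - 4*w)/(-b^2 - 2*b*w + 24*w^2)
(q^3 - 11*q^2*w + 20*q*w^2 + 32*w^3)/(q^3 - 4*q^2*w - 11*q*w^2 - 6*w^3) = (q^2 - 12*q*w + 32*w^2)/(q^2 - 5*q*w - 6*w^2)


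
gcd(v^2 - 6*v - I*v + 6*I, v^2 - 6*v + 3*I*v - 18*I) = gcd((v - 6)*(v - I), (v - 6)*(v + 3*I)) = v - 6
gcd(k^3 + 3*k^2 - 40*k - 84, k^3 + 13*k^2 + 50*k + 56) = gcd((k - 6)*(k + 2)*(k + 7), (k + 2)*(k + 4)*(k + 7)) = k^2 + 9*k + 14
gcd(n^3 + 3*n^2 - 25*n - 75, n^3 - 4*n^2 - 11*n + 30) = n^2 - 2*n - 15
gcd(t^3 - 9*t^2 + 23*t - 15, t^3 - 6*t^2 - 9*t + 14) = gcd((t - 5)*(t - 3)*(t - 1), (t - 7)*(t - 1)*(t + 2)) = t - 1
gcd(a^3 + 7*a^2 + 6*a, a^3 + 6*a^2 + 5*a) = a^2 + a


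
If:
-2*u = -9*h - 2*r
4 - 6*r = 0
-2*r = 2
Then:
No Solution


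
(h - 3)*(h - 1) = h^2 - 4*h + 3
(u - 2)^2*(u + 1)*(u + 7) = u^4 + 4*u^3 - 21*u^2 + 4*u + 28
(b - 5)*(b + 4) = b^2 - b - 20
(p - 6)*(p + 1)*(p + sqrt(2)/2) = p^3 - 5*p^2 + sqrt(2)*p^2/2 - 6*p - 5*sqrt(2)*p/2 - 3*sqrt(2)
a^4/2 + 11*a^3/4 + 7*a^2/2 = a^2*(a/2 + 1)*(a + 7/2)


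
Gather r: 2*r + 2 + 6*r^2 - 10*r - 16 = 6*r^2 - 8*r - 14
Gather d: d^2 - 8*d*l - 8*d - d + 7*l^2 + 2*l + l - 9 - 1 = d^2 + d*(-8*l - 9) + 7*l^2 + 3*l - 10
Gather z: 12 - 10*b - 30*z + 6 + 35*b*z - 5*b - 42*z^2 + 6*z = -15*b - 42*z^2 + z*(35*b - 24) + 18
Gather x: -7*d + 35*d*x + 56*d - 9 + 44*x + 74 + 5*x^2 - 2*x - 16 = 49*d + 5*x^2 + x*(35*d + 42) + 49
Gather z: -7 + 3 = -4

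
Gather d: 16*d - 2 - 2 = 16*d - 4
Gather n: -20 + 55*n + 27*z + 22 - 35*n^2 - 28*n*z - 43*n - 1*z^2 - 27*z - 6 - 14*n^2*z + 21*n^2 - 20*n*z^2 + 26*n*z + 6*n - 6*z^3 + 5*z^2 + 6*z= n^2*(-14*z - 14) + n*(-20*z^2 - 2*z + 18) - 6*z^3 + 4*z^2 + 6*z - 4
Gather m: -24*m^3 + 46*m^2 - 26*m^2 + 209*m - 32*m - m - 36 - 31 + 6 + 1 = -24*m^3 + 20*m^2 + 176*m - 60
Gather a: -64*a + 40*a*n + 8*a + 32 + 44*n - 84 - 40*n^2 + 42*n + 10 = a*(40*n - 56) - 40*n^2 + 86*n - 42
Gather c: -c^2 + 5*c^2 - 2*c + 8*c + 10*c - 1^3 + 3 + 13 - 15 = 4*c^2 + 16*c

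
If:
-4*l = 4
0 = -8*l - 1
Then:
No Solution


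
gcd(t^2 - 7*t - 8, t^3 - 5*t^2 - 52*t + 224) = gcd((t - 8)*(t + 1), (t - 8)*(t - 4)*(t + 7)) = t - 8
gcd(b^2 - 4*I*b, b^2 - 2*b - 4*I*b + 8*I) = b - 4*I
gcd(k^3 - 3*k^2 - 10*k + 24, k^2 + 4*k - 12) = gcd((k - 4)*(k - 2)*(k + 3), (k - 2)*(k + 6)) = k - 2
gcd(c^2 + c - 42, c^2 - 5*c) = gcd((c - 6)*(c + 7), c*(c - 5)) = 1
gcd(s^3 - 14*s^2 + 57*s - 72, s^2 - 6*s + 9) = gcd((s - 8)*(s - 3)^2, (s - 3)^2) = s^2 - 6*s + 9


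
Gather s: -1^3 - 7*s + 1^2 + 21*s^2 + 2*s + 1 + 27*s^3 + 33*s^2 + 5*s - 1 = 27*s^3 + 54*s^2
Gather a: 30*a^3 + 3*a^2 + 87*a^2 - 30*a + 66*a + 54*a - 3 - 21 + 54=30*a^3 + 90*a^2 + 90*a + 30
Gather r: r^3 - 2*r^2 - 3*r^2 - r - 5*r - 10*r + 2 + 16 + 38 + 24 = r^3 - 5*r^2 - 16*r + 80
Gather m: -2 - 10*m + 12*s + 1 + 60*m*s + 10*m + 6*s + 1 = 60*m*s + 18*s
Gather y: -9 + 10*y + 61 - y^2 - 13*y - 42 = -y^2 - 3*y + 10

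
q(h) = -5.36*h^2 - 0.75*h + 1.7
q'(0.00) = -0.75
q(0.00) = 1.70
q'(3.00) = -32.91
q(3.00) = -48.79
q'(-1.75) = 18.01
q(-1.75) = -13.40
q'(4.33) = -47.17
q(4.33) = -102.04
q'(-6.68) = 70.86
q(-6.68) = -232.47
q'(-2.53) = 26.37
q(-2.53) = -30.71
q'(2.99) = -32.80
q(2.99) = -48.46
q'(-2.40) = 24.98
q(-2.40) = -27.37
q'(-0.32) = 2.68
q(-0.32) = 1.39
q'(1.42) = -15.97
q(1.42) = -10.17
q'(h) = -10.72*h - 0.75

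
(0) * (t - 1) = 0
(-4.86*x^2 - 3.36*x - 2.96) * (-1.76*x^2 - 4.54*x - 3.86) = 8.5536*x^4 + 27.978*x^3 + 39.2236*x^2 + 26.408*x + 11.4256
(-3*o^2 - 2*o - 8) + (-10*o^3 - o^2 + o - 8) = -10*o^3 - 4*o^2 - o - 16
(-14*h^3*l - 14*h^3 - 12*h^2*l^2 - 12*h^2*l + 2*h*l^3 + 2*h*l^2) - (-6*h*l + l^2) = -14*h^3*l - 14*h^3 - 12*h^2*l^2 - 12*h^2*l + 2*h*l^3 + 2*h*l^2 + 6*h*l - l^2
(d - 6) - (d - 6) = 0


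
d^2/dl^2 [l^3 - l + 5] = 6*l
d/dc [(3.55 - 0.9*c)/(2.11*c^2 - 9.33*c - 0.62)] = (1.899*c^2 - 14.981*c + 33.6795)/(4.4521*c^4 - 39.3726*c^3 + 84.4325*c^2 + 11.5692*c + 0.3844)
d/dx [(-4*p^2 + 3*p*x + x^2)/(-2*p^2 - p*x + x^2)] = 2*p*(-5*p^2 + 2*p*x - 2*x^2)/(4*p^4 + 4*p^3*x - 3*p^2*x^2 - 2*p*x^3 + x^4)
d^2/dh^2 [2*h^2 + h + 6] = 4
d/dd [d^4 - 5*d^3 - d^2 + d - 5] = 4*d^3 - 15*d^2 - 2*d + 1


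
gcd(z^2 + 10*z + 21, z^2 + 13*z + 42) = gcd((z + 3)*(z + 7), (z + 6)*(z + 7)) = z + 7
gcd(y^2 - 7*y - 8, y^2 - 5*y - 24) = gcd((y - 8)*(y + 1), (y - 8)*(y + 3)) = y - 8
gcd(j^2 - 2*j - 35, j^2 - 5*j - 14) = j - 7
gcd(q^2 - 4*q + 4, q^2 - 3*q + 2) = q - 2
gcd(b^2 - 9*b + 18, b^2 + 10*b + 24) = 1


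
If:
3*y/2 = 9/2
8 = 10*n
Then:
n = 4/5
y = 3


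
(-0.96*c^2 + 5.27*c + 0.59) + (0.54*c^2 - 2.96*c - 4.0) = -0.42*c^2 + 2.31*c - 3.41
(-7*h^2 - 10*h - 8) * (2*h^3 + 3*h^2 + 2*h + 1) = -14*h^5 - 41*h^4 - 60*h^3 - 51*h^2 - 26*h - 8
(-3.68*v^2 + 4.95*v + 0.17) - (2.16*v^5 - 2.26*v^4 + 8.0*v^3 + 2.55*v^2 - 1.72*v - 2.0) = -2.16*v^5 + 2.26*v^4 - 8.0*v^3 - 6.23*v^2 + 6.67*v + 2.17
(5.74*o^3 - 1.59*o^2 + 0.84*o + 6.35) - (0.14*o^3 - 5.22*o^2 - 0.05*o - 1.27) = 5.6*o^3 + 3.63*o^2 + 0.89*o + 7.62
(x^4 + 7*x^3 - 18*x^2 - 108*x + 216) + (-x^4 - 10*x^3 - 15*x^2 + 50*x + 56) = -3*x^3 - 33*x^2 - 58*x + 272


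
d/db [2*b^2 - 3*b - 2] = 4*b - 3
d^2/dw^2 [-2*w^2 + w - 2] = -4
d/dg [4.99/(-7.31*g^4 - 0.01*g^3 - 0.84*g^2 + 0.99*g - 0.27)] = (145.9076*g^3 + 0.1497*g^2 + 8.3832*g - 4.9401)/(7.31*g^4 + 0.01*g^3 + 0.84*g^2 - 0.99*g + 0.27)^2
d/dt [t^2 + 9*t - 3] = 2*t + 9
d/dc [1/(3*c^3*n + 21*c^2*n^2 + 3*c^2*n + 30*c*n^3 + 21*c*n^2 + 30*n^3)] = (-3*c^2 - 14*c*n - 2*c - 10*n^2 - 7*n)/(3*n*(c^3 + 7*c^2*n + c^2 + 10*c*n^2 + 7*c*n + 10*n^2)^2)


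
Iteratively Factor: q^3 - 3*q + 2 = (q - 1)*(q^2 + q - 2) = (q - 1)*(q + 2)*(q - 1)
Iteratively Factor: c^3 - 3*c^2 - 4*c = (c + 1)*(c^2 - 4*c) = (c - 4)*(c + 1)*(c)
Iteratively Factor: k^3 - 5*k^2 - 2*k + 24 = (k - 3)*(k^2 - 2*k - 8) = (k - 3)*(k + 2)*(k - 4)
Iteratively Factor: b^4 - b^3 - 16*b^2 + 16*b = (b)*(b^3 - b^2 - 16*b + 16) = b*(b - 1)*(b^2 - 16) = b*(b - 1)*(b + 4)*(b - 4)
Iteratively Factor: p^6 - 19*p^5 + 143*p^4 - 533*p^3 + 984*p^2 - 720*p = (p - 4)*(p^5 - 15*p^4 + 83*p^3 - 201*p^2 + 180*p) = (p - 4)^2*(p^4 - 11*p^3 + 39*p^2 - 45*p) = (p - 4)^2*(p - 3)*(p^3 - 8*p^2 + 15*p) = p*(p - 4)^2*(p - 3)*(p^2 - 8*p + 15) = p*(p - 4)^2*(p - 3)^2*(p - 5)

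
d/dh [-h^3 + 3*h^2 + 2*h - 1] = -3*h^2 + 6*h + 2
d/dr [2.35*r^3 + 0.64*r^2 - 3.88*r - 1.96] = 7.05*r^2 + 1.28*r - 3.88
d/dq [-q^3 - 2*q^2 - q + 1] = -3*q^2 - 4*q - 1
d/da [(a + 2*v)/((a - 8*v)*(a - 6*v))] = (-a^2 - 4*a*v + 76*v^2)/(a^4 - 28*a^3*v + 292*a^2*v^2 - 1344*a*v^3 + 2304*v^4)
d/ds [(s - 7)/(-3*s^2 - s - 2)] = (-3*s^2 - s + (s - 7)*(6*s + 1) - 2)/(3*s^2 + s + 2)^2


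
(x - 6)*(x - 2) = x^2 - 8*x + 12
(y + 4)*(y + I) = y^2 + 4*y + I*y + 4*I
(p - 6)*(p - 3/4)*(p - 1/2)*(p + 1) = p^4 - 25*p^3/4 + 5*p^2/8 + 45*p/8 - 9/4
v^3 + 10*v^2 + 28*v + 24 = (v + 2)^2*(v + 6)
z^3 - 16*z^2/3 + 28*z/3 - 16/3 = (z - 2)^2*(z - 4/3)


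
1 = 1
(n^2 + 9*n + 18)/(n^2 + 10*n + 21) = (n + 6)/(n + 7)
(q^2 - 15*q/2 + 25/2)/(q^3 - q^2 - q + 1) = (q^2 - 15*q/2 + 25/2)/(q^3 - q^2 - q + 1)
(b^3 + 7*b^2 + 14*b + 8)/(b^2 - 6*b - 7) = (b^2 + 6*b + 8)/(b - 7)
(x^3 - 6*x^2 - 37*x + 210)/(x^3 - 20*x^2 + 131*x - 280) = (x + 6)/(x - 8)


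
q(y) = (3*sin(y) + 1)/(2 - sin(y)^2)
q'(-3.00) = -1.46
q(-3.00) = 0.29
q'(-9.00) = -1.55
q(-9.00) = -0.13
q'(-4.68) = -0.36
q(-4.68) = 3.99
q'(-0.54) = 1.64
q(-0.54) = -0.31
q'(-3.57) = -2.00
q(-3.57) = 1.23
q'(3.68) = -1.64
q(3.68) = -0.31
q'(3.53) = -1.52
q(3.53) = -0.07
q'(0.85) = 2.94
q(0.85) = 2.27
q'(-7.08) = 1.93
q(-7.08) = -0.77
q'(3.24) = -1.47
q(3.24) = 0.35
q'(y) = 3*cos(y)/(2 - sin(y)^2) + 2*(3*sin(y) + 1)*sin(y)*cos(y)/(2 - sin(y)^2)^2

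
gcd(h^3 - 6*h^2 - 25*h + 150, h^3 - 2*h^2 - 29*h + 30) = h^2 - h - 30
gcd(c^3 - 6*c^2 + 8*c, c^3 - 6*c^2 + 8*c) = c^3 - 6*c^2 + 8*c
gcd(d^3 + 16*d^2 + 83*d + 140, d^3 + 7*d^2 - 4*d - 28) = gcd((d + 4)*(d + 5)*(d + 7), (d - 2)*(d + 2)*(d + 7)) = d + 7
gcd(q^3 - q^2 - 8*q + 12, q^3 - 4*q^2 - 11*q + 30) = q^2 + q - 6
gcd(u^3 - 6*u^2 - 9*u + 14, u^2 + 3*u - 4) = u - 1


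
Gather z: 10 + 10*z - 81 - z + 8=9*z - 63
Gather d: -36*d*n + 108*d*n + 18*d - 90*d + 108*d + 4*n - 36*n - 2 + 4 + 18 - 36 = d*(72*n + 36) - 32*n - 16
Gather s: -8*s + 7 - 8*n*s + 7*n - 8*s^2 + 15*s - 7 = 7*n - 8*s^2 + s*(7 - 8*n)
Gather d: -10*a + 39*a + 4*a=33*a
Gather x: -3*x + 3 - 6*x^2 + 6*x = -6*x^2 + 3*x + 3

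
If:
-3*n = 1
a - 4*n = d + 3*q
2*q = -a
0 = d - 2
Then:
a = 4/15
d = 2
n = -1/3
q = -2/15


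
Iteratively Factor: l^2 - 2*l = (l)*(l - 2)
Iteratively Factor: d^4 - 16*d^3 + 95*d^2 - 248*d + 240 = (d - 4)*(d^3 - 12*d^2 + 47*d - 60) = (d - 5)*(d - 4)*(d^2 - 7*d + 12) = (d - 5)*(d - 4)^2*(d - 3)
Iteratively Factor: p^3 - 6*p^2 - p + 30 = (p - 3)*(p^2 - 3*p - 10) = (p - 3)*(p + 2)*(p - 5)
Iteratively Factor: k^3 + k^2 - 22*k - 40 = (k - 5)*(k^2 + 6*k + 8) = (k - 5)*(k + 4)*(k + 2)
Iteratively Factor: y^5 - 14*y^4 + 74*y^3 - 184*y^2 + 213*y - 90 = (y - 5)*(y^4 - 9*y^3 + 29*y^2 - 39*y + 18) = (y - 5)*(y - 2)*(y^3 - 7*y^2 + 15*y - 9) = (y - 5)*(y - 3)*(y - 2)*(y^2 - 4*y + 3) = (y - 5)*(y - 3)*(y - 2)*(y - 1)*(y - 3)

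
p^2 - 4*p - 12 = (p - 6)*(p + 2)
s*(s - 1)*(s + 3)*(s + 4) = s^4 + 6*s^3 + 5*s^2 - 12*s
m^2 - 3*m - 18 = (m - 6)*(m + 3)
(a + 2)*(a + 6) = a^2 + 8*a + 12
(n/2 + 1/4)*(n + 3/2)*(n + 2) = n^3/2 + 2*n^2 + 19*n/8 + 3/4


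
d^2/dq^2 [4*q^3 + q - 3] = 24*q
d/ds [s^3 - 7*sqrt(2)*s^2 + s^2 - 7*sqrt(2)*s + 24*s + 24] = 3*s^2 - 14*sqrt(2)*s + 2*s - 7*sqrt(2) + 24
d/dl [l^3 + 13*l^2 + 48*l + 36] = 3*l^2 + 26*l + 48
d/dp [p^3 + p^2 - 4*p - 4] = 3*p^2 + 2*p - 4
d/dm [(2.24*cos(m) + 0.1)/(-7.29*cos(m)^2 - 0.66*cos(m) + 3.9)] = (16.3296*sin(m)^2 - 1.458*cos(m) - 25.1316)*sin(m)/(7.29*cos(m)^2 + 0.66*cos(m) - 3.9)^2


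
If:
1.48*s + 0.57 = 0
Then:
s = -0.39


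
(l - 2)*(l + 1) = l^2 - l - 2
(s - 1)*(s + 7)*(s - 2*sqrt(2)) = s^3 - 2*sqrt(2)*s^2 + 6*s^2 - 12*sqrt(2)*s - 7*s + 14*sqrt(2)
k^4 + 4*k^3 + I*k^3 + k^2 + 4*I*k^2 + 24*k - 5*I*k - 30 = (k - 1)*(k + 5)*(k - 2*I)*(k + 3*I)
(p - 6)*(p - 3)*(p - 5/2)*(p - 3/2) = p^4 - 13*p^3 + 231*p^2/4 - 423*p/4 + 135/2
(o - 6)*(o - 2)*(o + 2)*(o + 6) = o^4 - 40*o^2 + 144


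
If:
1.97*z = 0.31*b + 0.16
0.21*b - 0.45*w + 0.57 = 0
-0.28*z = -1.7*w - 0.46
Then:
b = -3.46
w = -0.35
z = -0.46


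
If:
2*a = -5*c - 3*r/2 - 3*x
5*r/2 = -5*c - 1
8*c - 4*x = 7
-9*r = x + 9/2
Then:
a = 251/80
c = -17/320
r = -47/160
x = -297/160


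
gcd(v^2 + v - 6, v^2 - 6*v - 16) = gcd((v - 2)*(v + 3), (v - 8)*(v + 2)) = 1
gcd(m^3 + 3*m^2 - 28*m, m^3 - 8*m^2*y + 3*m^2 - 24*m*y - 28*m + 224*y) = m^2 + 3*m - 28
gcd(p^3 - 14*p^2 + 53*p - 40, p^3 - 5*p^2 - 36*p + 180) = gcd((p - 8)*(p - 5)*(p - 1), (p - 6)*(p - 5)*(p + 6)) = p - 5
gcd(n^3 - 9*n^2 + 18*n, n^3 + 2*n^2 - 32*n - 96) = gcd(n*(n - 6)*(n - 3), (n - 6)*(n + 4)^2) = n - 6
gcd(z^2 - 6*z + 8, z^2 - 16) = z - 4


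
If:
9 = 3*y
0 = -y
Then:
No Solution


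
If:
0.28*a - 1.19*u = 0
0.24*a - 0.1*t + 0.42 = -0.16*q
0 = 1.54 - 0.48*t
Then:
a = 4.25*u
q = -6.375*u - 0.619791666666667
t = 3.21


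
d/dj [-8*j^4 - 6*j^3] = j^2*(-32*j - 18)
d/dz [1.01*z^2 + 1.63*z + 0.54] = 2.02*z + 1.63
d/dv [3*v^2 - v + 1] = 6*v - 1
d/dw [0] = 0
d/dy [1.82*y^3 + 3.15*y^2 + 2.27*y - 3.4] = 5.46*y^2 + 6.3*y + 2.27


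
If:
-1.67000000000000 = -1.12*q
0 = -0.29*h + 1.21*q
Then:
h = 6.22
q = 1.49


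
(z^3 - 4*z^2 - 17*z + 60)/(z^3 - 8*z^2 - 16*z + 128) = (z^2 - 8*z + 15)/(z^2 - 12*z + 32)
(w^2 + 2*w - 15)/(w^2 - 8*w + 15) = (w + 5)/(w - 5)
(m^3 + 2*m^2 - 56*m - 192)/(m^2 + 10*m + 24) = m - 8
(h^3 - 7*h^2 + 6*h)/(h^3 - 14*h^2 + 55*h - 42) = h/(h - 7)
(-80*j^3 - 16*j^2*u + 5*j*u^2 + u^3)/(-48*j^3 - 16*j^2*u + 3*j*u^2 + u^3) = (5*j + u)/(3*j + u)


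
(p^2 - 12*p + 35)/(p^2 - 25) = (p - 7)/(p + 5)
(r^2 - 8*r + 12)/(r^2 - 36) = (r - 2)/(r + 6)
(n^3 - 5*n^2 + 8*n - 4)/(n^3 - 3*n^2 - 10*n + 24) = (n^2 - 3*n + 2)/(n^2 - n - 12)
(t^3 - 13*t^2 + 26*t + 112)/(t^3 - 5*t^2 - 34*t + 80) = (t^2 - 5*t - 14)/(t^2 + 3*t - 10)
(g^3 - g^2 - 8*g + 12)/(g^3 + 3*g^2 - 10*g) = (g^2 + g - 6)/(g*(g + 5))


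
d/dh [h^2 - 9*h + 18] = 2*h - 9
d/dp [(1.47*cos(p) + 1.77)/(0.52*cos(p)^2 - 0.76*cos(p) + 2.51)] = (0.7644*cos(p)^2 + 1.8408*cos(p) - 5.0349)*sin(p)/(0.2704*cos(p)^4 - 0.7904*cos(p)^3 + 3.188*cos(p)^2 - 3.8152*cos(p) + 6.3001)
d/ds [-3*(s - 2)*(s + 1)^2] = 9 - 9*s^2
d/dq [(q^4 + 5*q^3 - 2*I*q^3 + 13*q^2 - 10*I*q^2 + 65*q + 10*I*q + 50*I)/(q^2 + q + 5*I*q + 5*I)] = (2*q^5 + q^4*(8 + 13*I) + q^3*(30 + 66*I) + q^2*(28 + 120*I) + q*(100 + 30*I) + 200 + 275*I)/(q^4 + q^3*(2 + 10*I) + q^2*(-24 + 20*I) + q*(-50 + 10*I) - 25)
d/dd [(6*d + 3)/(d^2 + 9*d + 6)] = 3*(-2*d^2 - 2*d + 3)/(d^4 + 18*d^3 + 93*d^2 + 108*d + 36)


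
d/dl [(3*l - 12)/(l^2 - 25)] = 3*(l^2 - 2*l*(l - 4) - 25)/(l^2 - 25)^2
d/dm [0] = 0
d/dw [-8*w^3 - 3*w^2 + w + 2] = -24*w^2 - 6*w + 1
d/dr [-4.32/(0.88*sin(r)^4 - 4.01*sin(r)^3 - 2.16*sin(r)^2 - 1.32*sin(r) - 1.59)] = (15.2064*sin(r)^3 - 51.9696*sin(r)^2 - 18.6624*sin(r) - 5.7024)*cos(r)/(-0.88*sin(r)^4 + 4.01*sin(r)^3 + 2.16*sin(r)^2 + 1.32*sin(r) + 1.59)^2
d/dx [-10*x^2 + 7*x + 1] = 7 - 20*x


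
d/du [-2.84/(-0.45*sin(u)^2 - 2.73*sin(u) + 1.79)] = -(2.556*sin(u) + 7.7532)*cos(u)/(0.45*sin(u)^2 + 2.73*sin(u) - 1.79)^2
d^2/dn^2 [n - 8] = 0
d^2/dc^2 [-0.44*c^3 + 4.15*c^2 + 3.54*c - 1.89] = 8.3 - 2.64*c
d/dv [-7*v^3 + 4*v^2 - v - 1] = -21*v^2 + 8*v - 1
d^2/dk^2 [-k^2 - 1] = -2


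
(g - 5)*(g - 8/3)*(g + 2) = g^3 - 17*g^2/3 - 2*g + 80/3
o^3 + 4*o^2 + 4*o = o*(o + 2)^2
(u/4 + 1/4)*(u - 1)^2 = u^3/4 - u^2/4 - u/4 + 1/4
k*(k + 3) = k^2 + 3*k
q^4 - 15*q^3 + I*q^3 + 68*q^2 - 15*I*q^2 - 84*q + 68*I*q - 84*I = (q - 7)*(q - 6)*(q - 2)*(q + I)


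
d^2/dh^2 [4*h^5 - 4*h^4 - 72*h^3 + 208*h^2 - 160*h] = 80*h^3 - 48*h^2 - 432*h + 416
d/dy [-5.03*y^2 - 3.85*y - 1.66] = -10.06*y - 3.85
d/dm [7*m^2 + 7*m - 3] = 14*m + 7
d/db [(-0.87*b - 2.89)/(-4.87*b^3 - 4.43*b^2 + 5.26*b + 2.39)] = (-8.4738*b^3 - 46.077*b^2 - 25.6054*b + 13.1221)/(23.7169*b^6 + 43.1482*b^5 - 31.6075*b^4 - 69.8822*b^3 + 6.4922*b^2 + 25.1428*b + 5.7121)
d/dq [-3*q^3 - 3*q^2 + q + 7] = -9*q^2 - 6*q + 1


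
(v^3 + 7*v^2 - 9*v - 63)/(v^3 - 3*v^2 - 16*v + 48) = (v^2 + 10*v + 21)/(v^2 - 16)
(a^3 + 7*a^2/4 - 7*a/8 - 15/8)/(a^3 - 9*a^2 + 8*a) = (8*a^2 + 22*a + 15)/(8*a*(a - 8))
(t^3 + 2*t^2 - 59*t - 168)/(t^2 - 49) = (t^2 - 5*t - 24)/(t - 7)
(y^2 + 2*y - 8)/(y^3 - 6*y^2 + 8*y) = (y + 4)/(y*(y - 4))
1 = 1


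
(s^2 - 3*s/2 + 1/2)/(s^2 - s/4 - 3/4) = 2*(2*s - 1)/(4*s + 3)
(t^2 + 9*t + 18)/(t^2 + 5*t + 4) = (t^2 + 9*t + 18)/(t^2 + 5*t + 4)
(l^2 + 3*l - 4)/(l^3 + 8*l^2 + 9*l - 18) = (l + 4)/(l^2 + 9*l + 18)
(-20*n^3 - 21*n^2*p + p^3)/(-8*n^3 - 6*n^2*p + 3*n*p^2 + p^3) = (-5*n + p)/(-2*n + p)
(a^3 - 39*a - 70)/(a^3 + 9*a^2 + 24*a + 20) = (a - 7)/(a + 2)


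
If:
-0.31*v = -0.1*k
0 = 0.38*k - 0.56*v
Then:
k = 0.00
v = 0.00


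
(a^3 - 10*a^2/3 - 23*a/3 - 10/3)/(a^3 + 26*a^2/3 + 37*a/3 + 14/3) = (a - 5)/(a + 7)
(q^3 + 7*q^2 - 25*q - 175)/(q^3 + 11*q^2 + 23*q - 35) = (q - 5)/(q - 1)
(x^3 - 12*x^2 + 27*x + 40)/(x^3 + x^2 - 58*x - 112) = (x^2 - 4*x - 5)/(x^2 + 9*x + 14)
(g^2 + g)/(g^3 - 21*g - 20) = g/(g^2 - g - 20)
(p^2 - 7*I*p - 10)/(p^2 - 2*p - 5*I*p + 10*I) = (p - 2*I)/(p - 2)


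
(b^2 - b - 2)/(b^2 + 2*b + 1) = (b - 2)/(b + 1)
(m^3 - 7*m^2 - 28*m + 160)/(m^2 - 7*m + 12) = (m^2 - 3*m - 40)/(m - 3)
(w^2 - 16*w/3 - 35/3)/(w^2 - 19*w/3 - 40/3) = (w - 7)/(w - 8)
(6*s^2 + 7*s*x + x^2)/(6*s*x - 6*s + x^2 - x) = (s + x)/(x - 1)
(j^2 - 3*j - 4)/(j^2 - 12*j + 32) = (j + 1)/(j - 8)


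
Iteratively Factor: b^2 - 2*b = (b)*(b - 2)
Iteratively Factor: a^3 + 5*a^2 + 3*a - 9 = (a + 3)*(a^2 + 2*a - 3) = (a + 3)^2*(a - 1)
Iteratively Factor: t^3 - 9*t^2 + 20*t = (t - 4)*(t^2 - 5*t) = t*(t - 4)*(t - 5)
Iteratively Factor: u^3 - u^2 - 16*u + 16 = (u + 4)*(u^2 - 5*u + 4) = (u - 4)*(u + 4)*(u - 1)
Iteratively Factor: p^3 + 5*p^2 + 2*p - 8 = (p + 4)*(p^2 + p - 2) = (p + 2)*(p + 4)*(p - 1)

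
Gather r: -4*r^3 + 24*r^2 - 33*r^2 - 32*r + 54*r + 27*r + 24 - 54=-4*r^3 - 9*r^2 + 49*r - 30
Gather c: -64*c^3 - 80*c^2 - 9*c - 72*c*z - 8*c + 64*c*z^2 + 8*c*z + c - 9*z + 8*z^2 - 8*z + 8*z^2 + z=-64*c^3 - 80*c^2 + c*(64*z^2 - 64*z - 16) + 16*z^2 - 16*z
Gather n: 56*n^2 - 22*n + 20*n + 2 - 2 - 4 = 56*n^2 - 2*n - 4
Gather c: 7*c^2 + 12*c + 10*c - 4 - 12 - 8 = 7*c^2 + 22*c - 24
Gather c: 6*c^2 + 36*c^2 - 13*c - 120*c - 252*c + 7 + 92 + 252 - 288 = 42*c^2 - 385*c + 63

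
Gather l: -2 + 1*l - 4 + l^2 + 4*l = l^2 + 5*l - 6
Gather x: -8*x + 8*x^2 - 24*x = 8*x^2 - 32*x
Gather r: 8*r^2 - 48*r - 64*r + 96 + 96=8*r^2 - 112*r + 192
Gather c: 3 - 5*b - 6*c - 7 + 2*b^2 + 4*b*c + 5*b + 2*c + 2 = 2*b^2 + c*(4*b - 4) - 2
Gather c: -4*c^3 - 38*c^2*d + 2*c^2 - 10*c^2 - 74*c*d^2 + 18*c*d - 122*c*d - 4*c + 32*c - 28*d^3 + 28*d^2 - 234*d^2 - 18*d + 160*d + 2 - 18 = -4*c^3 + c^2*(-38*d - 8) + c*(-74*d^2 - 104*d + 28) - 28*d^3 - 206*d^2 + 142*d - 16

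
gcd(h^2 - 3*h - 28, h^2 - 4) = 1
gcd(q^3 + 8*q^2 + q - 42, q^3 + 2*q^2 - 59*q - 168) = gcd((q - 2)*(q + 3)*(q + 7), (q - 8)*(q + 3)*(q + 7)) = q^2 + 10*q + 21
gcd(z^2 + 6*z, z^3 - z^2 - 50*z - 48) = z + 6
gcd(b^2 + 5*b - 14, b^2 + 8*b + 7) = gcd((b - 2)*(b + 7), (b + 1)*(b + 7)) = b + 7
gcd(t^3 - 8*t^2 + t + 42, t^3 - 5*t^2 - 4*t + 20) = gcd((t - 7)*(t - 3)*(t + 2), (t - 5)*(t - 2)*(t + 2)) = t + 2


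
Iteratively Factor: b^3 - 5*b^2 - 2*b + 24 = (b - 3)*(b^2 - 2*b - 8) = (b - 3)*(b + 2)*(b - 4)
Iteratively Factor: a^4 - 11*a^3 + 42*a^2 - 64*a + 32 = (a - 1)*(a^3 - 10*a^2 + 32*a - 32) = (a - 2)*(a - 1)*(a^2 - 8*a + 16) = (a - 4)*(a - 2)*(a - 1)*(a - 4)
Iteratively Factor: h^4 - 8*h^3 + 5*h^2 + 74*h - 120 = (h - 5)*(h^3 - 3*h^2 - 10*h + 24) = (h - 5)*(h - 2)*(h^2 - h - 12) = (h - 5)*(h - 2)*(h + 3)*(h - 4)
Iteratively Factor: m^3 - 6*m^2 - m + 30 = (m - 5)*(m^2 - m - 6) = (m - 5)*(m + 2)*(m - 3)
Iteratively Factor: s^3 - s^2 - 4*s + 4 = (s + 2)*(s^2 - 3*s + 2) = (s - 1)*(s + 2)*(s - 2)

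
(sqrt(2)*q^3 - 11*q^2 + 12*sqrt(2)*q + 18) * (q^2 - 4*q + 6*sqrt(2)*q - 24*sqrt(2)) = sqrt(2)*q^5 - 4*sqrt(2)*q^4 + q^4 - 54*sqrt(2)*q^3 - 4*q^3 + 162*q^2 + 216*sqrt(2)*q^2 - 648*q + 108*sqrt(2)*q - 432*sqrt(2)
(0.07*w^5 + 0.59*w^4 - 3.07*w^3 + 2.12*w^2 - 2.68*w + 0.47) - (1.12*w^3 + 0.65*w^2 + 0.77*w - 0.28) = 0.07*w^5 + 0.59*w^4 - 4.19*w^3 + 1.47*w^2 - 3.45*w + 0.75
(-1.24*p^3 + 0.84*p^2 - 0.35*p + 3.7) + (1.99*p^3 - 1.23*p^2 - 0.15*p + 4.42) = 0.75*p^3 - 0.39*p^2 - 0.5*p + 8.12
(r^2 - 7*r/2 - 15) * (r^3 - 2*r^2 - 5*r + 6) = r^5 - 11*r^4/2 - 13*r^3 + 107*r^2/2 + 54*r - 90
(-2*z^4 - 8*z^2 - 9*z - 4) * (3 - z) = 2*z^5 - 6*z^4 + 8*z^3 - 15*z^2 - 23*z - 12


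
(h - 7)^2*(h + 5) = h^3 - 9*h^2 - 21*h + 245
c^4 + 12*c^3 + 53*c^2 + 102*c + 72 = (c + 2)*(c + 3)^2*(c + 4)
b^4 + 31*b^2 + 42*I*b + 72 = (b - 6*I)*(b - I)*(b + 3*I)*(b + 4*I)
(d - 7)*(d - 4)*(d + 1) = d^3 - 10*d^2 + 17*d + 28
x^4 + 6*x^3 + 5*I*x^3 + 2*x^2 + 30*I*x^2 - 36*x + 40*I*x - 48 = (x + 2)*(x + 4)*(x + 2*I)*(x + 3*I)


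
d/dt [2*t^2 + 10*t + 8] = 4*t + 10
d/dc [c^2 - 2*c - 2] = 2*c - 2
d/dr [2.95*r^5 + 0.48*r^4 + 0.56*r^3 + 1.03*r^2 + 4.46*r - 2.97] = 14.75*r^4 + 1.92*r^3 + 1.68*r^2 + 2.06*r + 4.46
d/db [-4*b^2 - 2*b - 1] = -8*b - 2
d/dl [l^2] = 2*l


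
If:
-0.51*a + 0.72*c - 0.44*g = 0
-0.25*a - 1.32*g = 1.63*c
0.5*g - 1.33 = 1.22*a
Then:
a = -0.87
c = -0.29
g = 0.53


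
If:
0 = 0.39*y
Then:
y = 0.00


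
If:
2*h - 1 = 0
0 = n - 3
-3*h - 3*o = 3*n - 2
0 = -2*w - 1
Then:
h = 1/2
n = 3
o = -17/6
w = -1/2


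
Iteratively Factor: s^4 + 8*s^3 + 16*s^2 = (s)*(s^3 + 8*s^2 + 16*s) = s*(s + 4)*(s^2 + 4*s) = s^2*(s + 4)*(s + 4)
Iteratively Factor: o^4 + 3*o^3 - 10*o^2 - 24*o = (o + 4)*(o^3 - o^2 - 6*o) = (o + 2)*(o + 4)*(o^2 - 3*o) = o*(o + 2)*(o + 4)*(o - 3)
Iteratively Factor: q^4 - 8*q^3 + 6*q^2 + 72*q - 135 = (q - 3)*(q^3 - 5*q^2 - 9*q + 45) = (q - 5)*(q - 3)*(q^2 - 9) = (q - 5)*(q - 3)*(q + 3)*(q - 3)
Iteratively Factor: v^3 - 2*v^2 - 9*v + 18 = (v - 2)*(v^2 - 9) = (v - 3)*(v - 2)*(v + 3)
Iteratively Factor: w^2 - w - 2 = (w + 1)*(w - 2)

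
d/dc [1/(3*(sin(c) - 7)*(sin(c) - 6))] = (13 - 2*sin(c))*cos(c)/(3*(sin(c) - 7)^2*(sin(c) - 6)^2)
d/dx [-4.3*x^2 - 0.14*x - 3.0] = -8.6*x - 0.14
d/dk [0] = 0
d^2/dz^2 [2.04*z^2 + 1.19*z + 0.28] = 4.08000000000000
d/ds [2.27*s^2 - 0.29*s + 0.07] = 4.54*s - 0.29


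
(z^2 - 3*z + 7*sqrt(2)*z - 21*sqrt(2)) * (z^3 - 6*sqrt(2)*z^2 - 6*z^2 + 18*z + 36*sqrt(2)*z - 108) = z^5 - 9*z^4 + sqrt(2)*z^4 - 48*z^3 - 9*sqrt(2)*z^3 + 144*sqrt(2)*z^2 + 594*z^2 - 1134*sqrt(2)*z - 1188*z + 2268*sqrt(2)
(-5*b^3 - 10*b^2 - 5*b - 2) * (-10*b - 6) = 50*b^4 + 130*b^3 + 110*b^2 + 50*b + 12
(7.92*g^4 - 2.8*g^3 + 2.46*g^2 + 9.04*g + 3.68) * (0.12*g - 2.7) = 0.9504*g^5 - 21.72*g^4 + 7.8552*g^3 - 5.5572*g^2 - 23.9664*g - 9.936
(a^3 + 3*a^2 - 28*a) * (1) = a^3 + 3*a^2 - 28*a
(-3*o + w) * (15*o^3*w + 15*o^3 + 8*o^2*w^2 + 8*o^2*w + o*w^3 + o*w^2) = -45*o^4*w - 45*o^4 - 9*o^3*w^2 - 9*o^3*w + 5*o^2*w^3 + 5*o^2*w^2 + o*w^4 + o*w^3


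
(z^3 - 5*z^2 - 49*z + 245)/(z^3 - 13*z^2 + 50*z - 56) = (z^2 + 2*z - 35)/(z^2 - 6*z + 8)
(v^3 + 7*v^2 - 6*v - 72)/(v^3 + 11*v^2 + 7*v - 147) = (v^2 + 10*v + 24)/(v^2 + 14*v + 49)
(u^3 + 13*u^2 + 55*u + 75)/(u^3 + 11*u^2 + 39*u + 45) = (u + 5)/(u + 3)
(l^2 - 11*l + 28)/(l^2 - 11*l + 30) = (l^2 - 11*l + 28)/(l^2 - 11*l + 30)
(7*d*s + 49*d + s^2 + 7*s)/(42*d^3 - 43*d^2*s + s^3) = (s + 7)/(6*d^2 - 7*d*s + s^2)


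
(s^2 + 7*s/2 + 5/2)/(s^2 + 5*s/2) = (s + 1)/s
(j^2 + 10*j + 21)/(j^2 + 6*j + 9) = (j + 7)/(j + 3)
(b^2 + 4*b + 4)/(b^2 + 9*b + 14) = (b + 2)/(b + 7)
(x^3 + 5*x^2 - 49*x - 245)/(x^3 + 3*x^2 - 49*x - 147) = (x + 5)/(x + 3)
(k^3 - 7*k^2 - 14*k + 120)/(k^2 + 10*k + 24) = (k^2 - 11*k + 30)/(k + 6)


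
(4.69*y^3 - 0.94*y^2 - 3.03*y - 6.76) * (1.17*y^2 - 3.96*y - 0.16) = 5.4873*y^5 - 19.6722*y^4 - 0.5731*y^3 + 4.24*y^2 + 27.2544*y + 1.0816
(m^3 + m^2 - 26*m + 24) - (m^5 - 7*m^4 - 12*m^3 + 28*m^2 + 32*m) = -m^5 + 7*m^4 + 13*m^3 - 27*m^2 - 58*m + 24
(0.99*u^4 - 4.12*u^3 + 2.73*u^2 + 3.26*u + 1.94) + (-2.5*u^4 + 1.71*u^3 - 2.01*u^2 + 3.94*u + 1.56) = -1.51*u^4 - 2.41*u^3 + 0.72*u^2 + 7.2*u + 3.5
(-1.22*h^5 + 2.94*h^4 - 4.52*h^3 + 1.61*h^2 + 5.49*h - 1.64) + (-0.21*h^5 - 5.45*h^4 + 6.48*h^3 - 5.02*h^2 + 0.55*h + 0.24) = -1.43*h^5 - 2.51*h^4 + 1.96*h^3 - 3.41*h^2 + 6.04*h - 1.4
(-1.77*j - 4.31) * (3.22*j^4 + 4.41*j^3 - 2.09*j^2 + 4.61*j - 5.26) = -5.6994*j^5 - 21.6839*j^4 - 15.3078*j^3 + 0.848199999999999*j^2 - 10.5589*j + 22.6706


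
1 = 1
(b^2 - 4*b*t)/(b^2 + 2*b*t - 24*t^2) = b/(b + 6*t)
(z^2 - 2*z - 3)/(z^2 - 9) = (z + 1)/(z + 3)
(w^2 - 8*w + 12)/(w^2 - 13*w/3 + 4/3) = 3*(w^2 - 8*w + 12)/(3*w^2 - 13*w + 4)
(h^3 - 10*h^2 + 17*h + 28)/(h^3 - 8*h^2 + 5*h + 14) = (h - 4)/(h - 2)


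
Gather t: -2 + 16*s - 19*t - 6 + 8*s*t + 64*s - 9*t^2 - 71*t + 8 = 80*s - 9*t^2 + t*(8*s - 90)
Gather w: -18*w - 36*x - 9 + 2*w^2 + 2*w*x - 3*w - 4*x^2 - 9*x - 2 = 2*w^2 + w*(2*x - 21) - 4*x^2 - 45*x - 11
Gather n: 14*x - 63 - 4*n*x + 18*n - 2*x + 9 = n*(18 - 4*x) + 12*x - 54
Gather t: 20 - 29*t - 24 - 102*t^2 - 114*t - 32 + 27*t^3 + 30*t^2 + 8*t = 27*t^3 - 72*t^2 - 135*t - 36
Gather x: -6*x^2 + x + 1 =-6*x^2 + x + 1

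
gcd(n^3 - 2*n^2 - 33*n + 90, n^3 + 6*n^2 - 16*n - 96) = n + 6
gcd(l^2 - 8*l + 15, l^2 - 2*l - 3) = l - 3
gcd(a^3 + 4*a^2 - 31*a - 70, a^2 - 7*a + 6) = 1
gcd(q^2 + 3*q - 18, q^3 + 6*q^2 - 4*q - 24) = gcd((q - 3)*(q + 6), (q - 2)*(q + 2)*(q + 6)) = q + 6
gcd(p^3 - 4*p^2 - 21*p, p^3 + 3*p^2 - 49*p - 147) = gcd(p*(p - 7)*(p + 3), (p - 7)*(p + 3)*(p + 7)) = p^2 - 4*p - 21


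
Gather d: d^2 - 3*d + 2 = d^2 - 3*d + 2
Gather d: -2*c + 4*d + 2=-2*c + 4*d + 2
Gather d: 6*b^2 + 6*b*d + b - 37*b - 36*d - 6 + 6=6*b^2 - 36*b + d*(6*b - 36)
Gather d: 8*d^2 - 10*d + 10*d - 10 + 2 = 8*d^2 - 8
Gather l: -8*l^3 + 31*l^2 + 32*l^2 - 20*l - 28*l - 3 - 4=-8*l^3 + 63*l^2 - 48*l - 7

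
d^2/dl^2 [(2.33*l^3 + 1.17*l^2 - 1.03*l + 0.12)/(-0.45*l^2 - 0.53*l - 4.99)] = (1.77635683940025e-15*l^4 + 10.130276*l^3 - 21.355296*l^2 - 362.152308*l - 63.242812)/(0.091125*l^6 + 0.321975*l^5 + 3.41064*l^4 + 7.289567*l^3 + 37.820208*l^2 + 39.591159*l + 124.251499)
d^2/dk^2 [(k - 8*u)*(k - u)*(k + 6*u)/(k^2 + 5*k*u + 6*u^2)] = 24*u^2*(-k^3 + 24*k^2*u + 138*k*u^2 + 182*u^3)/(k^6 + 15*k^5*u + 93*k^4*u^2 + 305*k^3*u^3 + 558*k^2*u^4 + 540*k*u^5 + 216*u^6)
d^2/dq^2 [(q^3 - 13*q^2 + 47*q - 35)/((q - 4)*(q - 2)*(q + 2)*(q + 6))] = 2*(q^9 - 39*q^8 + 288*q^7 + 98*q^6 - 6162*q^5 + 14412*q^4 + 31856*q^3 - 221760*q^2 + 403296*q - 180032)/(q^12 + 6*q^11 - 72*q^10 - 352*q^9 + 2208*q^8 + 7104*q^7 - 34048*q^6 - 55296*q^5 + 238848*q^4 + 183808*q^3 - 755712*q^2 - 221184*q + 884736)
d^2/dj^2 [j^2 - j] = 2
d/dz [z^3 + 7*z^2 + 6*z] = 3*z^2 + 14*z + 6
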